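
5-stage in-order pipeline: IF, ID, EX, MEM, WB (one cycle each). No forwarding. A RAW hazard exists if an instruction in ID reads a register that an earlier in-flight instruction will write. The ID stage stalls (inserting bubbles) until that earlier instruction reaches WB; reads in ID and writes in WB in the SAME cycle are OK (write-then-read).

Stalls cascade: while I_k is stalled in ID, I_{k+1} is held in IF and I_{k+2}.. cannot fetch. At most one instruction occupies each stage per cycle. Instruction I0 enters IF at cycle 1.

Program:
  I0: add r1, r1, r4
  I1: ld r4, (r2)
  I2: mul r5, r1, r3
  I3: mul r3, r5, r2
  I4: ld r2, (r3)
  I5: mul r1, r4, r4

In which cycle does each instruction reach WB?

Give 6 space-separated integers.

I0 add r1 <- r1,r4: IF@1 ID@2 stall=0 (-) EX@3 MEM@4 WB@5
I1 ld r4 <- r2: IF@2 ID@3 stall=0 (-) EX@4 MEM@5 WB@6
I2 mul r5 <- r1,r3: IF@3 ID@4 stall=1 (RAW on I0.r1 (WB@5)) EX@6 MEM@7 WB@8
I3 mul r3 <- r5,r2: IF@4 ID@6 stall=2 (RAW on I2.r5 (WB@8)) EX@9 MEM@10 WB@11
I4 ld r2 <- r3: IF@6 ID@9 stall=2 (RAW on I3.r3 (WB@11)) EX@12 MEM@13 WB@14
I5 mul r1 <- r4,r4: IF@9 ID@12 stall=0 (-) EX@13 MEM@14 WB@15

Answer: 5 6 8 11 14 15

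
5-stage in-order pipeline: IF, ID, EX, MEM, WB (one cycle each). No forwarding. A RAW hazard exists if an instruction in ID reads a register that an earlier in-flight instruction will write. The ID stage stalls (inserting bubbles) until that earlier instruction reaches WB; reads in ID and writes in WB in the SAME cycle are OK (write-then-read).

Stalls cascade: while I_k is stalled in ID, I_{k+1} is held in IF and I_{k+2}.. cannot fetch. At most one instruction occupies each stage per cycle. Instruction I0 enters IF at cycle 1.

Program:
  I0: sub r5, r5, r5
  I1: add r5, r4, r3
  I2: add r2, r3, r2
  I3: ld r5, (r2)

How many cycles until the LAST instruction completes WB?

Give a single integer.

Answer: 10

Derivation:
I0 sub r5 <- r5,r5: IF@1 ID@2 stall=0 (-) EX@3 MEM@4 WB@5
I1 add r5 <- r4,r3: IF@2 ID@3 stall=0 (-) EX@4 MEM@5 WB@6
I2 add r2 <- r3,r2: IF@3 ID@4 stall=0 (-) EX@5 MEM@6 WB@7
I3 ld r5 <- r2: IF@4 ID@5 stall=2 (RAW on I2.r2 (WB@7)) EX@8 MEM@9 WB@10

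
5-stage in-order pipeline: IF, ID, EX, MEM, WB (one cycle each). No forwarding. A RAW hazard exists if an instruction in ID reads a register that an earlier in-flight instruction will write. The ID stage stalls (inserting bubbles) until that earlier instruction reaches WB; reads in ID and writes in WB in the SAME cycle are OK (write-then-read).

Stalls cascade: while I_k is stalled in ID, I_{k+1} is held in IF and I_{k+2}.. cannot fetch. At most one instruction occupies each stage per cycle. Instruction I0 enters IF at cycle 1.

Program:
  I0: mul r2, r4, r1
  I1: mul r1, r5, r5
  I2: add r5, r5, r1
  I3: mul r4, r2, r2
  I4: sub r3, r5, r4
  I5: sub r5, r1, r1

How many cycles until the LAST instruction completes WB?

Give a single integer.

I0 mul r2 <- r4,r1: IF@1 ID@2 stall=0 (-) EX@3 MEM@4 WB@5
I1 mul r1 <- r5,r5: IF@2 ID@3 stall=0 (-) EX@4 MEM@5 WB@6
I2 add r5 <- r5,r1: IF@3 ID@4 stall=2 (RAW on I1.r1 (WB@6)) EX@7 MEM@8 WB@9
I3 mul r4 <- r2,r2: IF@4 ID@7 stall=0 (-) EX@8 MEM@9 WB@10
I4 sub r3 <- r5,r4: IF@7 ID@8 stall=2 (RAW on I3.r4 (WB@10)) EX@11 MEM@12 WB@13
I5 sub r5 <- r1,r1: IF@8 ID@11 stall=0 (-) EX@12 MEM@13 WB@14

Answer: 14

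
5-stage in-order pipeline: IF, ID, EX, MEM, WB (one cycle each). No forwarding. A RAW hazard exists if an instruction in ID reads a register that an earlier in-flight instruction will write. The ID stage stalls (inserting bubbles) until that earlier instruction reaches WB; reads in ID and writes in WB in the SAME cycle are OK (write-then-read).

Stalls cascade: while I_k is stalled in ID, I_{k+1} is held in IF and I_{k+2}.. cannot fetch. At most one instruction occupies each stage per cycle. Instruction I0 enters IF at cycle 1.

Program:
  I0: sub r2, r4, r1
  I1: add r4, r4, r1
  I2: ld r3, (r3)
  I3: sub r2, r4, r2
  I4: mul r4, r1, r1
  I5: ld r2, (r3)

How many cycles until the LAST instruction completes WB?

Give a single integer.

Answer: 11

Derivation:
I0 sub r2 <- r4,r1: IF@1 ID@2 stall=0 (-) EX@3 MEM@4 WB@5
I1 add r4 <- r4,r1: IF@2 ID@3 stall=0 (-) EX@4 MEM@5 WB@6
I2 ld r3 <- r3: IF@3 ID@4 stall=0 (-) EX@5 MEM@6 WB@7
I3 sub r2 <- r4,r2: IF@4 ID@5 stall=1 (RAW on I1.r4 (WB@6)) EX@7 MEM@8 WB@9
I4 mul r4 <- r1,r1: IF@5 ID@7 stall=0 (-) EX@8 MEM@9 WB@10
I5 ld r2 <- r3: IF@7 ID@8 stall=0 (-) EX@9 MEM@10 WB@11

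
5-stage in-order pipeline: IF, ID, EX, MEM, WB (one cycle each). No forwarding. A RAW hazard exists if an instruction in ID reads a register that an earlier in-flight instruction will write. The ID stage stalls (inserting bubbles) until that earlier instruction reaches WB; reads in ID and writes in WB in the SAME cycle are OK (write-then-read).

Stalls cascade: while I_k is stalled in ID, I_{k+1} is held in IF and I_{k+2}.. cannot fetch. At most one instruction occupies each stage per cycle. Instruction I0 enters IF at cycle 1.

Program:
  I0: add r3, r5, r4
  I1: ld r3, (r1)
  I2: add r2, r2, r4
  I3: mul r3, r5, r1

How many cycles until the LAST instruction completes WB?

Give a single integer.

Answer: 8

Derivation:
I0 add r3 <- r5,r4: IF@1 ID@2 stall=0 (-) EX@3 MEM@4 WB@5
I1 ld r3 <- r1: IF@2 ID@3 stall=0 (-) EX@4 MEM@5 WB@6
I2 add r2 <- r2,r4: IF@3 ID@4 stall=0 (-) EX@5 MEM@6 WB@7
I3 mul r3 <- r5,r1: IF@4 ID@5 stall=0 (-) EX@6 MEM@7 WB@8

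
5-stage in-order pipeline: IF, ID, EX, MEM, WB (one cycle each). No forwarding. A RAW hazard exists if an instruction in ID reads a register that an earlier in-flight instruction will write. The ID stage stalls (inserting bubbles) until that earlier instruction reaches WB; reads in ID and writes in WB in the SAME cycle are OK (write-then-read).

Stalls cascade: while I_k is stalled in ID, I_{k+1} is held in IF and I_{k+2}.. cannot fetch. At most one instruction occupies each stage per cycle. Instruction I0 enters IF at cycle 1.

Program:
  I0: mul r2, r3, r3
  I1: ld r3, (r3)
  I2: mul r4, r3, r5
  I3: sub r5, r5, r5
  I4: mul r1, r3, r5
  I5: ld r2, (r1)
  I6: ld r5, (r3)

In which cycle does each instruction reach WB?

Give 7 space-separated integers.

Answer: 5 6 9 10 13 16 17

Derivation:
I0 mul r2 <- r3,r3: IF@1 ID@2 stall=0 (-) EX@3 MEM@4 WB@5
I1 ld r3 <- r3: IF@2 ID@3 stall=0 (-) EX@4 MEM@5 WB@6
I2 mul r4 <- r3,r5: IF@3 ID@4 stall=2 (RAW on I1.r3 (WB@6)) EX@7 MEM@8 WB@9
I3 sub r5 <- r5,r5: IF@4 ID@7 stall=0 (-) EX@8 MEM@9 WB@10
I4 mul r1 <- r3,r5: IF@7 ID@8 stall=2 (RAW on I3.r5 (WB@10)) EX@11 MEM@12 WB@13
I5 ld r2 <- r1: IF@8 ID@11 stall=2 (RAW on I4.r1 (WB@13)) EX@14 MEM@15 WB@16
I6 ld r5 <- r3: IF@11 ID@14 stall=0 (-) EX@15 MEM@16 WB@17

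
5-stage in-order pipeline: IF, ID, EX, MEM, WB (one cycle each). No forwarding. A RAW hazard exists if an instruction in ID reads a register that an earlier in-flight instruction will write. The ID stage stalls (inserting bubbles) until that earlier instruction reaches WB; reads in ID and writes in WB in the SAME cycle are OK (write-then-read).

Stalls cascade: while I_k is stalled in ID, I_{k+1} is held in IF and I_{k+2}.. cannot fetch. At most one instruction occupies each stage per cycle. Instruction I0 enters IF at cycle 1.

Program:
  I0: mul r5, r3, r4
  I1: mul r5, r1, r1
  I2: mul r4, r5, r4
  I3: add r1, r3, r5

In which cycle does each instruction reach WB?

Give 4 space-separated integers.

Answer: 5 6 9 10

Derivation:
I0 mul r5 <- r3,r4: IF@1 ID@2 stall=0 (-) EX@3 MEM@4 WB@5
I1 mul r5 <- r1,r1: IF@2 ID@3 stall=0 (-) EX@4 MEM@5 WB@6
I2 mul r4 <- r5,r4: IF@3 ID@4 stall=2 (RAW on I1.r5 (WB@6)) EX@7 MEM@8 WB@9
I3 add r1 <- r3,r5: IF@4 ID@7 stall=0 (-) EX@8 MEM@9 WB@10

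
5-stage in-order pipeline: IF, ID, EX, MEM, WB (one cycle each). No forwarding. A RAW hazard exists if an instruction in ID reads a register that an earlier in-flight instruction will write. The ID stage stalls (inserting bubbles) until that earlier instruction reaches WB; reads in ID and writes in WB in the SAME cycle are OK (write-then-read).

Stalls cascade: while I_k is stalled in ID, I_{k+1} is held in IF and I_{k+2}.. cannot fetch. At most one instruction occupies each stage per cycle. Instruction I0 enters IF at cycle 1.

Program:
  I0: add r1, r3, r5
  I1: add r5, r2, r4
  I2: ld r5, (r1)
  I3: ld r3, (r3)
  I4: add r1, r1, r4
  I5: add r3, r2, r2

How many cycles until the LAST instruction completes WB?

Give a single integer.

Answer: 11

Derivation:
I0 add r1 <- r3,r5: IF@1 ID@2 stall=0 (-) EX@3 MEM@4 WB@5
I1 add r5 <- r2,r4: IF@2 ID@3 stall=0 (-) EX@4 MEM@5 WB@6
I2 ld r5 <- r1: IF@3 ID@4 stall=1 (RAW on I0.r1 (WB@5)) EX@6 MEM@7 WB@8
I3 ld r3 <- r3: IF@4 ID@6 stall=0 (-) EX@7 MEM@8 WB@9
I4 add r1 <- r1,r4: IF@6 ID@7 stall=0 (-) EX@8 MEM@9 WB@10
I5 add r3 <- r2,r2: IF@7 ID@8 stall=0 (-) EX@9 MEM@10 WB@11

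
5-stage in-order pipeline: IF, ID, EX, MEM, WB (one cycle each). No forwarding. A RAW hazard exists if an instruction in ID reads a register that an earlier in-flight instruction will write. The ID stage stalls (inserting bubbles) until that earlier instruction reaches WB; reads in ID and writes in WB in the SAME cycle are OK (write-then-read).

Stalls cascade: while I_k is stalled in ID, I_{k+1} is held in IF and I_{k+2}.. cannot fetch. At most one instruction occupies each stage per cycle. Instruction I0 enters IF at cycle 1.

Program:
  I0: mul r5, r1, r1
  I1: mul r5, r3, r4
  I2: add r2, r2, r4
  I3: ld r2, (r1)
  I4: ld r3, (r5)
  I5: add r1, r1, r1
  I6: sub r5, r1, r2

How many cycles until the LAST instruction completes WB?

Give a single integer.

I0 mul r5 <- r1,r1: IF@1 ID@2 stall=0 (-) EX@3 MEM@4 WB@5
I1 mul r5 <- r3,r4: IF@2 ID@3 stall=0 (-) EX@4 MEM@5 WB@6
I2 add r2 <- r2,r4: IF@3 ID@4 stall=0 (-) EX@5 MEM@6 WB@7
I3 ld r2 <- r1: IF@4 ID@5 stall=0 (-) EX@6 MEM@7 WB@8
I4 ld r3 <- r5: IF@5 ID@6 stall=0 (-) EX@7 MEM@8 WB@9
I5 add r1 <- r1,r1: IF@6 ID@7 stall=0 (-) EX@8 MEM@9 WB@10
I6 sub r5 <- r1,r2: IF@7 ID@8 stall=2 (RAW on I5.r1 (WB@10)) EX@11 MEM@12 WB@13

Answer: 13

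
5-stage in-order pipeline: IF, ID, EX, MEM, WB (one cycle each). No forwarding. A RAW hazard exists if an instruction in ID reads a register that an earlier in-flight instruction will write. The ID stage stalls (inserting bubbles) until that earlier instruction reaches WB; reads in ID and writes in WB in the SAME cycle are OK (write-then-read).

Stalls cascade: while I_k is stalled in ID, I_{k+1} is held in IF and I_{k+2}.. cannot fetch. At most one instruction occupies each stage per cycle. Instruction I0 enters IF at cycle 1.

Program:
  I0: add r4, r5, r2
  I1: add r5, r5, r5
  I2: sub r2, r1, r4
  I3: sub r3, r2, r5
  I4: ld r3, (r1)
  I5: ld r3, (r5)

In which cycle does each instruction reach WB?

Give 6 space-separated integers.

Answer: 5 6 8 11 12 13

Derivation:
I0 add r4 <- r5,r2: IF@1 ID@2 stall=0 (-) EX@3 MEM@4 WB@5
I1 add r5 <- r5,r5: IF@2 ID@3 stall=0 (-) EX@4 MEM@5 WB@6
I2 sub r2 <- r1,r4: IF@3 ID@4 stall=1 (RAW on I0.r4 (WB@5)) EX@6 MEM@7 WB@8
I3 sub r3 <- r2,r5: IF@4 ID@6 stall=2 (RAW on I2.r2 (WB@8)) EX@9 MEM@10 WB@11
I4 ld r3 <- r1: IF@6 ID@9 stall=0 (-) EX@10 MEM@11 WB@12
I5 ld r3 <- r5: IF@9 ID@10 stall=0 (-) EX@11 MEM@12 WB@13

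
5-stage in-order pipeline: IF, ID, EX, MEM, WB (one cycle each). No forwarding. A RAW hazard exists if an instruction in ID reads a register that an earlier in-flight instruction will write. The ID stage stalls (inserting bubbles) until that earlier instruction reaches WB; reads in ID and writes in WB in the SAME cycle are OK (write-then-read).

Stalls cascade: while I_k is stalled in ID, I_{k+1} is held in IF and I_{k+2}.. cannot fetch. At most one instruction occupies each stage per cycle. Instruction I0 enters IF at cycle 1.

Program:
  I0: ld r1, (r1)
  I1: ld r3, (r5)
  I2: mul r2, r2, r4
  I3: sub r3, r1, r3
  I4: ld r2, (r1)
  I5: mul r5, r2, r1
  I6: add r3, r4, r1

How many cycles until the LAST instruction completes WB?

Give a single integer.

Answer: 14

Derivation:
I0 ld r1 <- r1: IF@1 ID@2 stall=0 (-) EX@3 MEM@4 WB@5
I1 ld r3 <- r5: IF@2 ID@3 stall=0 (-) EX@4 MEM@5 WB@6
I2 mul r2 <- r2,r4: IF@3 ID@4 stall=0 (-) EX@5 MEM@6 WB@7
I3 sub r3 <- r1,r3: IF@4 ID@5 stall=1 (RAW on I1.r3 (WB@6)) EX@7 MEM@8 WB@9
I4 ld r2 <- r1: IF@5 ID@7 stall=0 (-) EX@8 MEM@9 WB@10
I5 mul r5 <- r2,r1: IF@7 ID@8 stall=2 (RAW on I4.r2 (WB@10)) EX@11 MEM@12 WB@13
I6 add r3 <- r4,r1: IF@8 ID@11 stall=0 (-) EX@12 MEM@13 WB@14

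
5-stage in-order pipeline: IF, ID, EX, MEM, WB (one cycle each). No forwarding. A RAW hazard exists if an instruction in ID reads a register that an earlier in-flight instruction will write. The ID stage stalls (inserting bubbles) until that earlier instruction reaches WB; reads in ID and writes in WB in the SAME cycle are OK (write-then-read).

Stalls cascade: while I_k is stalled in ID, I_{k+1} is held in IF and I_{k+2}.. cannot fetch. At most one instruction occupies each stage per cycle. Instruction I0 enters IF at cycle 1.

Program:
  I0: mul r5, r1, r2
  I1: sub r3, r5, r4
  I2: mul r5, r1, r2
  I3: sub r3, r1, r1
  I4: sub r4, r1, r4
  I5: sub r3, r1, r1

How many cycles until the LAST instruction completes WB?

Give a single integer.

I0 mul r5 <- r1,r2: IF@1 ID@2 stall=0 (-) EX@3 MEM@4 WB@5
I1 sub r3 <- r5,r4: IF@2 ID@3 stall=2 (RAW on I0.r5 (WB@5)) EX@6 MEM@7 WB@8
I2 mul r5 <- r1,r2: IF@3 ID@6 stall=0 (-) EX@7 MEM@8 WB@9
I3 sub r3 <- r1,r1: IF@6 ID@7 stall=0 (-) EX@8 MEM@9 WB@10
I4 sub r4 <- r1,r4: IF@7 ID@8 stall=0 (-) EX@9 MEM@10 WB@11
I5 sub r3 <- r1,r1: IF@8 ID@9 stall=0 (-) EX@10 MEM@11 WB@12

Answer: 12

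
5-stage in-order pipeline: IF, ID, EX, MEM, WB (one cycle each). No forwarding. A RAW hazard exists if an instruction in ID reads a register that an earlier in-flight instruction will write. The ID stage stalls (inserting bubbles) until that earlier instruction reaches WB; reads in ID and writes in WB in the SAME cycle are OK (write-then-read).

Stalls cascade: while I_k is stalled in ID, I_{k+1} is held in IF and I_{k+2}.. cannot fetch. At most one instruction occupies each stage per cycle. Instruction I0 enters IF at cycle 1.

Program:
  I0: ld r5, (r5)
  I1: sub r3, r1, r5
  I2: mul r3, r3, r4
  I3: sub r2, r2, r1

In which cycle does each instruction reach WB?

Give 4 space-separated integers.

I0 ld r5 <- r5: IF@1 ID@2 stall=0 (-) EX@3 MEM@4 WB@5
I1 sub r3 <- r1,r5: IF@2 ID@3 stall=2 (RAW on I0.r5 (WB@5)) EX@6 MEM@7 WB@8
I2 mul r3 <- r3,r4: IF@3 ID@6 stall=2 (RAW on I1.r3 (WB@8)) EX@9 MEM@10 WB@11
I3 sub r2 <- r2,r1: IF@6 ID@9 stall=0 (-) EX@10 MEM@11 WB@12

Answer: 5 8 11 12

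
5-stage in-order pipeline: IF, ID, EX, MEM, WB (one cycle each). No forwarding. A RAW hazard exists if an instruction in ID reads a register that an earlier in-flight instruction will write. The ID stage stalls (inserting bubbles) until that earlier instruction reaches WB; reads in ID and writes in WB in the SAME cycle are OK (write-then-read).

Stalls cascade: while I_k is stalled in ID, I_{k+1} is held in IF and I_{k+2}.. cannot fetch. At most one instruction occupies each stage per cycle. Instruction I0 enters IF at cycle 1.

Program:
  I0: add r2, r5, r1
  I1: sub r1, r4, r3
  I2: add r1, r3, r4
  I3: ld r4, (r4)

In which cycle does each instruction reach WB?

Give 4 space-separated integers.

I0 add r2 <- r5,r1: IF@1 ID@2 stall=0 (-) EX@3 MEM@4 WB@5
I1 sub r1 <- r4,r3: IF@2 ID@3 stall=0 (-) EX@4 MEM@5 WB@6
I2 add r1 <- r3,r4: IF@3 ID@4 stall=0 (-) EX@5 MEM@6 WB@7
I3 ld r4 <- r4: IF@4 ID@5 stall=0 (-) EX@6 MEM@7 WB@8

Answer: 5 6 7 8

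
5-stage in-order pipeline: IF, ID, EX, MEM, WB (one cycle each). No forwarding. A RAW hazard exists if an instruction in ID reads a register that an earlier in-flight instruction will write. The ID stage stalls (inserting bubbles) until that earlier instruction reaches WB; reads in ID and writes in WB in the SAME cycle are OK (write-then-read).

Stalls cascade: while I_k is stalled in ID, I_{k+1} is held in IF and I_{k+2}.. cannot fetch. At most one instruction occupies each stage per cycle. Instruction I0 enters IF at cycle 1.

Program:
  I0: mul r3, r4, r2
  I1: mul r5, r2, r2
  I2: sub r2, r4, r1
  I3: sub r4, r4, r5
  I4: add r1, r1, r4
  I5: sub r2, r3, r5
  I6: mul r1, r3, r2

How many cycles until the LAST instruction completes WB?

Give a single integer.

Answer: 16

Derivation:
I0 mul r3 <- r4,r2: IF@1 ID@2 stall=0 (-) EX@3 MEM@4 WB@5
I1 mul r5 <- r2,r2: IF@2 ID@3 stall=0 (-) EX@4 MEM@5 WB@6
I2 sub r2 <- r4,r1: IF@3 ID@4 stall=0 (-) EX@5 MEM@6 WB@7
I3 sub r4 <- r4,r5: IF@4 ID@5 stall=1 (RAW on I1.r5 (WB@6)) EX@7 MEM@8 WB@9
I4 add r1 <- r1,r4: IF@5 ID@7 stall=2 (RAW on I3.r4 (WB@9)) EX@10 MEM@11 WB@12
I5 sub r2 <- r3,r5: IF@7 ID@10 stall=0 (-) EX@11 MEM@12 WB@13
I6 mul r1 <- r3,r2: IF@10 ID@11 stall=2 (RAW on I5.r2 (WB@13)) EX@14 MEM@15 WB@16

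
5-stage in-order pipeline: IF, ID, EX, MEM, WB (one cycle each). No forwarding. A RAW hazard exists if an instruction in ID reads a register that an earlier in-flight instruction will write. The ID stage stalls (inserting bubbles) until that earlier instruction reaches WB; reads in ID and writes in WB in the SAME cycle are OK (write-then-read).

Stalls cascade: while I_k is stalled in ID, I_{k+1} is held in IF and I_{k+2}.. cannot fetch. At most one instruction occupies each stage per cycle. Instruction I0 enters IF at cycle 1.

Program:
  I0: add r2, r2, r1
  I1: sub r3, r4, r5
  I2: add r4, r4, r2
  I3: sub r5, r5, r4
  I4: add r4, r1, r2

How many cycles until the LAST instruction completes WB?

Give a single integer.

Answer: 12

Derivation:
I0 add r2 <- r2,r1: IF@1 ID@2 stall=0 (-) EX@3 MEM@4 WB@5
I1 sub r3 <- r4,r5: IF@2 ID@3 stall=0 (-) EX@4 MEM@5 WB@6
I2 add r4 <- r4,r2: IF@3 ID@4 stall=1 (RAW on I0.r2 (WB@5)) EX@6 MEM@7 WB@8
I3 sub r5 <- r5,r4: IF@4 ID@6 stall=2 (RAW on I2.r4 (WB@8)) EX@9 MEM@10 WB@11
I4 add r4 <- r1,r2: IF@6 ID@9 stall=0 (-) EX@10 MEM@11 WB@12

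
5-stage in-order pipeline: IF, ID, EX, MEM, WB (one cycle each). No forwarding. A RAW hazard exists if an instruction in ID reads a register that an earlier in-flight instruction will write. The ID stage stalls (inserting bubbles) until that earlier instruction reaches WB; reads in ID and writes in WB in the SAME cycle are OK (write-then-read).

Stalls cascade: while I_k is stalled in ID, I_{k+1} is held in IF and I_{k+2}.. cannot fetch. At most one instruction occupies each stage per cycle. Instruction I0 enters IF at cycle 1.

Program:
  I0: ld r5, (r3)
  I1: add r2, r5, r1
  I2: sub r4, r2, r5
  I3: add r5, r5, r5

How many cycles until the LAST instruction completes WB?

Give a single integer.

Answer: 12

Derivation:
I0 ld r5 <- r3: IF@1 ID@2 stall=0 (-) EX@3 MEM@4 WB@5
I1 add r2 <- r5,r1: IF@2 ID@3 stall=2 (RAW on I0.r5 (WB@5)) EX@6 MEM@7 WB@8
I2 sub r4 <- r2,r5: IF@3 ID@6 stall=2 (RAW on I1.r2 (WB@8)) EX@9 MEM@10 WB@11
I3 add r5 <- r5,r5: IF@6 ID@9 stall=0 (-) EX@10 MEM@11 WB@12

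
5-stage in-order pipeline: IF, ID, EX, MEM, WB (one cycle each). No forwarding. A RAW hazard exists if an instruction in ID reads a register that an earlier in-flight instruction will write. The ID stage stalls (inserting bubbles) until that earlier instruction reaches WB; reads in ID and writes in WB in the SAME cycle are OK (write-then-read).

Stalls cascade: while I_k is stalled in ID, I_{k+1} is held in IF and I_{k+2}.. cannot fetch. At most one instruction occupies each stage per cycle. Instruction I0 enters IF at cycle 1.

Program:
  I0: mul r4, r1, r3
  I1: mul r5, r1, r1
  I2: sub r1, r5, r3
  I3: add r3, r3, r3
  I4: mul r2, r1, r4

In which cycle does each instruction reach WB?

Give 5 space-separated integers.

I0 mul r4 <- r1,r3: IF@1 ID@2 stall=0 (-) EX@3 MEM@4 WB@5
I1 mul r5 <- r1,r1: IF@2 ID@3 stall=0 (-) EX@4 MEM@5 WB@6
I2 sub r1 <- r5,r3: IF@3 ID@4 stall=2 (RAW on I1.r5 (WB@6)) EX@7 MEM@8 WB@9
I3 add r3 <- r3,r3: IF@4 ID@7 stall=0 (-) EX@8 MEM@9 WB@10
I4 mul r2 <- r1,r4: IF@7 ID@8 stall=1 (RAW on I2.r1 (WB@9)) EX@10 MEM@11 WB@12

Answer: 5 6 9 10 12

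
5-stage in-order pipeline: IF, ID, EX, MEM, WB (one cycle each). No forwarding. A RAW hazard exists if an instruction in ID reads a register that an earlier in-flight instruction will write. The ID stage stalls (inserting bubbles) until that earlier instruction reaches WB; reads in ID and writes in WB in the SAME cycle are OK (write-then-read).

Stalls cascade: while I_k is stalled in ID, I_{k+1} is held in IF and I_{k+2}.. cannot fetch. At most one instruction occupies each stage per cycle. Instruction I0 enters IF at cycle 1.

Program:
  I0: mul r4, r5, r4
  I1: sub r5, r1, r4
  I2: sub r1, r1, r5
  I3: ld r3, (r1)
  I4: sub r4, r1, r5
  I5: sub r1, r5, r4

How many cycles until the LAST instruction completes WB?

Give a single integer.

I0 mul r4 <- r5,r4: IF@1 ID@2 stall=0 (-) EX@3 MEM@4 WB@5
I1 sub r5 <- r1,r4: IF@2 ID@3 stall=2 (RAW on I0.r4 (WB@5)) EX@6 MEM@7 WB@8
I2 sub r1 <- r1,r5: IF@3 ID@6 stall=2 (RAW on I1.r5 (WB@8)) EX@9 MEM@10 WB@11
I3 ld r3 <- r1: IF@6 ID@9 stall=2 (RAW on I2.r1 (WB@11)) EX@12 MEM@13 WB@14
I4 sub r4 <- r1,r5: IF@9 ID@12 stall=0 (-) EX@13 MEM@14 WB@15
I5 sub r1 <- r5,r4: IF@12 ID@13 stall=2 (RAW on I4.r4 (WB@15)) EX@16 MEM@17 WB@18

Answer: 18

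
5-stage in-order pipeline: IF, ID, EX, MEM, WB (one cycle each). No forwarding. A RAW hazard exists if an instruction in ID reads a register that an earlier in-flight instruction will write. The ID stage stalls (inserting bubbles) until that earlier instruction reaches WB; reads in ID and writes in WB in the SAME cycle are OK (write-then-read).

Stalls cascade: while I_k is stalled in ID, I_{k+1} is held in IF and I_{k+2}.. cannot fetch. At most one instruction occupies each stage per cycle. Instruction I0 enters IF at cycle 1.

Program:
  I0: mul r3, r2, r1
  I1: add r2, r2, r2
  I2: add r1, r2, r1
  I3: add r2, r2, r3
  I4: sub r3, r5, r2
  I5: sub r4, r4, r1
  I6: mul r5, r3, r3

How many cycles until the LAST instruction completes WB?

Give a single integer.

I0 mul r3 <- r2,r1: IF@1 ID@2 stall=0 (-) EX@3 MEM@4 WB@5
I1 add r2 <- r2,r2: IF@2 ID@3 stall=0 (-) EX@4 MEM@5 WB@6
I2 add r1 <- r2,r1: IF@3 ID@4 stall=2 (RAW on I1.r2 (WB@6)) EX@7 MEM@8 WB@9
I3 add r2 <- r2,r3: IF@4 ID@7 stall=0 (-) EX@8 MEM@9 WB@10
I4 sub r3 <- r5,r2: IF@7 ID@8 stall=2 (RAW on I3.r2 (WB@10)) EX@11 MEM@12 WB@13
I5 sub r4 <- r4,r1: IF@8 ID@11 stall=0 (-) EX@12 MEM@13 WB@14
I6 mul r5 <- r3,r3: IF@11 ID@12 stall=1 (RAW on I4.r3 (WB@13)) EX@14 MEM@15 WB@16

Answer: 16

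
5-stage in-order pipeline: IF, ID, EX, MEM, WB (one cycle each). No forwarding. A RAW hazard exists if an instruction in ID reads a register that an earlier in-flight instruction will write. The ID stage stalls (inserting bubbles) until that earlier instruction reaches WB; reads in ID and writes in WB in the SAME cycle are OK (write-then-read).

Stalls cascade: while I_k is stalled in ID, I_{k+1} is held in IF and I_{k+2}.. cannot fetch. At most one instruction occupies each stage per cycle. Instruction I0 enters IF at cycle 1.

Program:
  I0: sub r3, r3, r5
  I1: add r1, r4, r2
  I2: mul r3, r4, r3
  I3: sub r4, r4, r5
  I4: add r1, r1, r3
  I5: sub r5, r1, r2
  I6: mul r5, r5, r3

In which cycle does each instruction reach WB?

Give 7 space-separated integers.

Answer: 5 6 8 9 11 14 17

Derivation:
I0 sub r3 <- r3,r5: IF@1 ID@2 stall=0 (-) EX@3 MEM@4 WB@5
I1 add r1 <- r4,r2: IF@2 ID@3 stall=0 (-) EX@4 MEM@5 WB@6
I2 mul r3 <- r4,r3: IF@3 ID@4 stall=1 (RAW on I0.r3 (WB@5)) EX@6 MEM@7 WB@8
I3 sub r4 <- r4,r5: IF@4 ID@6 stall=0 (-) EX@7 MEM@8 WB@9
I4 add r1 <- r1,r3: IF@6 ID@7 stall=1 (RAW on I2.r3 (WB@8)) EX@9 MEM@10 WB@11
I5 sub r5 <- r1,r2: IF@7 ID@9 stall=2 (RAW on I4.r1 (WB@11)) EX@12 MEM@13 WB@14
I6 mul r5 <- r5,r3: IF@9 ID@12 stall=2 (RAW on I5.r5 (WB@14)) EX@15 MEM@16 WB@17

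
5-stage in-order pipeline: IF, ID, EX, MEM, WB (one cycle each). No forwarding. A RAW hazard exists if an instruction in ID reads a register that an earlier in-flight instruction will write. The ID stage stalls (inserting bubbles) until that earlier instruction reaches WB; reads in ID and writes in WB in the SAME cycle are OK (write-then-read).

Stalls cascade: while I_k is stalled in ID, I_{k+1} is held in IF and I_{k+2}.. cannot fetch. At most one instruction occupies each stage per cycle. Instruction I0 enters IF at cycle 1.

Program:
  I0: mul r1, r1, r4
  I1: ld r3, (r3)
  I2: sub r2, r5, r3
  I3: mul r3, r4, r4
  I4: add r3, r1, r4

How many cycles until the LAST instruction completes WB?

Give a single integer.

I0 mul r1 <- r1,r4: IF@1 ID@2 stall=0 (-) EX@3 MEM@4 WB@5
I1 ld r3 <- r3: IF@2 ID@3 stall=0 (-) EX@4 MEM@5 WB@6
I2 sub r2 <- r5,r3: IF@3 ID@4 stall=2 (RAW on I1.r3 (WB@6)) EX@7 MEM@8 WB@9
I3 mul r3 <- r4,r4: IF@4 ID@7 stall=0 (-) EX@8 MEM@9 WB@10
I4 add r3 <- r1,r4: IF@7 ID@8 stall=0 (-) EX@9 MEM@10 WB@11

Answer: 11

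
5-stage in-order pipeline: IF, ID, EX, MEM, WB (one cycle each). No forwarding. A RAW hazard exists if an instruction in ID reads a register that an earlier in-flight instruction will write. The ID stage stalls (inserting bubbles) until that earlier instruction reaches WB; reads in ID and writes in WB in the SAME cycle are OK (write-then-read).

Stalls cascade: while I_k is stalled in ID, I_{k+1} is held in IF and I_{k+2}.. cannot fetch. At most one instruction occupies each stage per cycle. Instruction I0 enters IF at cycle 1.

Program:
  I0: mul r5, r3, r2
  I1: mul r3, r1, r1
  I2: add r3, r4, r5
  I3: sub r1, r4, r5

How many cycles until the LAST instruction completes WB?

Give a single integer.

Answer: 9

Derivation:
I0 mul r5 <- r3,r2: IF@1 ID@2 stall=0 (-) EX@3 MEM@4 WB@5
I1 mul r3 <- r1,r1: IF@2 ID@3 stall=0 (-) EX@4 MEM@5 WB@6
I2 add r3 <- r4,r5: IF@3 ID@4 stall=1 (RAW on I0.r5 (WB@5)) EX@6 MEM@7 WB@8
I3 sub r1 <- r4,r5: IF@4 ID@6 stall=0 (-) EX@7 MEM@8 WB@9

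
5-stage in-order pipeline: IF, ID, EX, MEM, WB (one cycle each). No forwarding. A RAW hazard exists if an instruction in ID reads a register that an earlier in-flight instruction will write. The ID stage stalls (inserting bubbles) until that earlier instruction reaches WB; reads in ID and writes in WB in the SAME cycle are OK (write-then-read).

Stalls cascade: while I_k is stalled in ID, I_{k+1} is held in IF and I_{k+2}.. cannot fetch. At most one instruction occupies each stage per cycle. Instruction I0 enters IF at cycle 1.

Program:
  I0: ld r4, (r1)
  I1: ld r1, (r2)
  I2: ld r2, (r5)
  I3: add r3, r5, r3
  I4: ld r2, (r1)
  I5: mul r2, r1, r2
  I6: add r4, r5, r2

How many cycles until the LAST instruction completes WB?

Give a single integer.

I0 ld r4 <- r1: IF@1 ID@2 stall=0 (-) EX@3 MEM@4 WB@5
I1 ld r1 <- r2: IF@2 ID@3 stall=0 (-) EX@4 MEM@5 WB@6
I2 ld r2 <- r5: IF@3 ID@4 stall=0 (-) EX@5 MEM@6 WB@7
I3 add r3 <- r5,r3: IF@4 ID@5 stall=0 (-) EX@6 MEM@7 WB@8
I4 ld r2 <- r1: IF@5 ID@6 stall=0 (-) EX@7 MEM@8 WB@9
I5 mul r2 <- r1,r2: IF@6 ID@7 stall=2 (RAW on I4.r2 (WB@9)) EX@10 MEM@11 WB@12
I6 add r4 <- r5,r2: IF@7 ID@10 stall=2 (RAW on I5.r2 (WB@12)) EX@13 MEM@14 WB@15

Answer: 15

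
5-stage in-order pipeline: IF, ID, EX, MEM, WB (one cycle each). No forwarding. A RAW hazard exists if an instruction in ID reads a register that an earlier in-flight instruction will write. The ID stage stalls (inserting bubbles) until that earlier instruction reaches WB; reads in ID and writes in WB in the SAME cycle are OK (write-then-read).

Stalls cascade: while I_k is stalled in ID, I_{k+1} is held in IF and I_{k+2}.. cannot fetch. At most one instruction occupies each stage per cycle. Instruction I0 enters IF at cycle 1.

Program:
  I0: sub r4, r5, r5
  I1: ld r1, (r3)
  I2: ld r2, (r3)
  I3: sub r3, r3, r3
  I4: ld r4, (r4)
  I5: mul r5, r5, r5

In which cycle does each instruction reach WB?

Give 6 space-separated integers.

Answer: 5 6 7 8 9 10

Derivation:
I0 sub r4 <- r5,r5: IF@1 ID@2 stall=0 (-) EX@3 MEM@4 WB@5
I1 ld r1 <- r3: IF@2 ID@3 stall=0 (-) EX@4 MEM@5 WB@6
I2 ld r2 <- r3: IF@3 ID@4 stall=0 (-) EX@5 MEM@6 WB@7
I3 sub r3 <- r3,r3: IF@4 ID@5 stall=0 (-) EX@6 MEM@7 WB@8
I4 ld r4 <- r4: IF@5 ID@6 stall=0 (-) EX@7 MEM@8 WB@9
I5 mul r5 <- r5,r5: IF@6 ID@7 stall=0 (-) EX@8 MEM@9 WB@10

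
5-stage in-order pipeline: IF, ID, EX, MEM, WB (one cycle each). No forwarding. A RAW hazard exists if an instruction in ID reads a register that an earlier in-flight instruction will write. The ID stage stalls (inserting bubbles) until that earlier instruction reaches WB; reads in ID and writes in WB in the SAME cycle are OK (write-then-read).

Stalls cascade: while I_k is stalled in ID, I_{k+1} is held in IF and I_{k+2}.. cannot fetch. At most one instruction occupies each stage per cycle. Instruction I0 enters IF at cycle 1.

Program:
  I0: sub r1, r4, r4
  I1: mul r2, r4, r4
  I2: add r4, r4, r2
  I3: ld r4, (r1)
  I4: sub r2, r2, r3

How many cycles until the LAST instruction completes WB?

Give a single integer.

Answer: 11

Derivation:
I0 sub r1 <- r4,r4: IF@1 ID@2 stall=0 (-) EX@3 MEM@4 WB@5
I1 mul r2 <- r4,r4: IF@2 ID@3 stall=0 (-) EX@4 MEM@5 WB@6
I2 add r4 <- r4,r2: IF@3 ID@4 stall=2 (RAW on I1.r2 (WB@6)) EX@7 MEM@8 WB@9
I3 ld r4 <- r1: IF@4 ID@7 stall=0 (-) EX@8 MEM@9 WB@10
I4 sub r2 <- r2,r3: IF@7 ID@8 stall=0 (-) EX@9 MEM@10 WB@11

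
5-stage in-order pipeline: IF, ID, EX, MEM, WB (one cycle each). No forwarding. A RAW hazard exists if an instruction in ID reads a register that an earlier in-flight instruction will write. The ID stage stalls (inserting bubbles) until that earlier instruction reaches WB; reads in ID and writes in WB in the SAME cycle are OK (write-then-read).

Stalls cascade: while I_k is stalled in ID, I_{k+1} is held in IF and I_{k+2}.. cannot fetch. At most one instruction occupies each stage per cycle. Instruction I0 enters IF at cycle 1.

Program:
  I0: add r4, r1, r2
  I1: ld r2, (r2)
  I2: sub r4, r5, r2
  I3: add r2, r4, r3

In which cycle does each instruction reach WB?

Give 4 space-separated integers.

Answer: 5 6 9 12

Derivation:
I0 add r4 <- r1,r2: IF@1 ID@2 stall=0 (-) EX@3 MEM@4 WB@5
I1 ld r2 <- r2: IF@2 ID@3 stall=0 (-) EX@4 MEM@5 WB@6
I2 sub r4 <- r5,r2: IF@3 ID@4 stall=2 (RAW on I1.r2 (WB@6)) EX@7 MEM@8 WB@9
I3 add r2 <- r4,r3: IF@4 ID@7 stall=2 (RAW on I2.r4 (WB@9)) EX@10 MEM@11 WB@12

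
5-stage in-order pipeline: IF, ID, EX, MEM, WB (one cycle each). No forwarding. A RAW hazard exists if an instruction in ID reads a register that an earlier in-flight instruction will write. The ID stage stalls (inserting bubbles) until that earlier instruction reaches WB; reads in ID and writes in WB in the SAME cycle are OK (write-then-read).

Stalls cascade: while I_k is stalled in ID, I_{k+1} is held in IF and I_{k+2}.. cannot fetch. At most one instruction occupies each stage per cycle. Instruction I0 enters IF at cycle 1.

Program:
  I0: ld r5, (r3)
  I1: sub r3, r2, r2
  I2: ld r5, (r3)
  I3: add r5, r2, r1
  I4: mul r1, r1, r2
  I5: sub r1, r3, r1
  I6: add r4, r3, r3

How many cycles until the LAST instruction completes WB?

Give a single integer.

I0 ld r5 <- r3: IF@1 ID@2 stall=0 (-) EX@3 MEM@4 WB@5
I1 sub r3 <- r2,r2: IF@2 ID@3 stall=0 (-) EX@4 MEM@5 WB@6
I2 ld r5 <- r3: IF@3 ID@4 stall=2 (RAW on I1.r3 (WB@6)) EX@7 MEM@8 WB@9
I3 add r5 <- r2,r1: IF@4 ID@7 stall=0 (-) EX@8 MEM@9 WB@10
I4 mul r1 <- r1,r2: IF@7 ID@8 stall=0 (-) EX@9 MEM@10 WB@11
I5 sub r1 <- r3,r1: IF@8 ID@9 stall=2 (RAW on I4.r1 (WB@11)) EX@12 MEM@13 WB@14
I6 add r4 <- r3,r3: IF@9 ID@12 stall=0 (-) EX@13 MEM@14 WB@15

Answer: 15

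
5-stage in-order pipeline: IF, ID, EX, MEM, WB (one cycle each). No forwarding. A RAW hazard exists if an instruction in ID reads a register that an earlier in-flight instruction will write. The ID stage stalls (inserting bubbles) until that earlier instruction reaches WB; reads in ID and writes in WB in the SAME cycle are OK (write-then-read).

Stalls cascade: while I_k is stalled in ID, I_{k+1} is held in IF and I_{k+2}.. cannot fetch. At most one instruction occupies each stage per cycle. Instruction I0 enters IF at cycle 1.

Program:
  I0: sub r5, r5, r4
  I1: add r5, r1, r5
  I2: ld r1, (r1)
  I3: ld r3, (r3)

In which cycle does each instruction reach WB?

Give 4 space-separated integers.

I0 sub r5 <- r5,r4: IF@1 ID@2 stall=0 (-) EX@3 MEM@4 WB@5
I1 add r5 <- r1,r5: IF@2 ID@3 stall=2 (RAW on I0.r5 (WB@5)) EX@6 MEM@7 WB@8
I2 ld r1 <- r1: IF@3 ID@6 stall=0 (-) EX@7 MEM@8 WB@9
I3 ld r3 <- r3: IF@6 ID@7 stall=0 (-) EX@8 MEM@9 WB@10

Answer: 5 8 9 10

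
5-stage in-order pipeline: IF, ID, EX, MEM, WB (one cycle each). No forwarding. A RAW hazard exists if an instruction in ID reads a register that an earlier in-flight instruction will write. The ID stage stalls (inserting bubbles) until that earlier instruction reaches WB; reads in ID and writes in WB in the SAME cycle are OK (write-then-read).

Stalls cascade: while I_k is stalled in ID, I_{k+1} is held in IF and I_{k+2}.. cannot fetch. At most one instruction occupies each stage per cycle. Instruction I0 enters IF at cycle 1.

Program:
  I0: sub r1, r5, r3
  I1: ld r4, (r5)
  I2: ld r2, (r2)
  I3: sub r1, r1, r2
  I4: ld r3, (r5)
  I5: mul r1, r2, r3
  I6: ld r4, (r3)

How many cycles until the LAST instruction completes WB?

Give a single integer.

Answer: 15

Derivation:
I0 sub r1 <- r5,r3: IF@1 ID@2 stall=0 (-) EX@3 MEM@4 WB@5
I1 ld r4 <- r5: IF@2 ID@3 stall=0 (-) EX@4 MEM@5 WB@6
I2 ld r2 <- r2: IF@3 ID@4 stall=0 (-) EX@5 MEM@6 WB@7
I3 sub r1 <- r1,r2: IF@4 ID@5 stall=2 (RAW on I2.r2 (WB@7)) EX@8 MEM@9 WB@10
I4 ld r3 <- r5: IF@5 ID@8 stall=0 (-) EX@9 MEM@10 WB@11
I5 mul r1 <- r2,r3: IF@8 ID@9 stall=2 (RAW on I4.r3 (WB@11)) EX@12 MEM@13 WB@14
I6 ld r4 <- r3: IF@9 ID@12 stall=0 (-) EX@13 MEM@14 WB@15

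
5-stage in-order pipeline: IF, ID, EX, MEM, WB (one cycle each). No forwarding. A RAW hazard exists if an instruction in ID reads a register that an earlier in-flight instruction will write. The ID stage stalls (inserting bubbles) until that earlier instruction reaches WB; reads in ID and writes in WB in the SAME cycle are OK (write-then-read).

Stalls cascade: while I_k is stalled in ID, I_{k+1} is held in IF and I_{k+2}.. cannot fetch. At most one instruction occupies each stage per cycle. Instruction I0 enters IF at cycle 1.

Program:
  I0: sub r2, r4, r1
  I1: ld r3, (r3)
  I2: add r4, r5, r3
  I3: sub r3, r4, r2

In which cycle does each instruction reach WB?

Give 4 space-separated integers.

Answer: 5 6 9 12

Derivation:
I0 sub r2 <- r4,r1: IF@1 ID@2 stall=0 (-) EX@3 MEM@4 WB@5
I1 ld r3 <- r3: IF@2 ID@3 stall=0 (-) EX@4 MEM@5 WB@6
I2 add r4 <- r5,r3: IF@3 ID@4 stall=2 (RAW on I1.r3 (WB@6)) EX@7 MEM@8 WB@9
I3 sub r3 <- r4,r2: IF@4 ID@7 stall=2 (RAW on I2.r4 (WB@9)) EX@10 MEM@11 WB@12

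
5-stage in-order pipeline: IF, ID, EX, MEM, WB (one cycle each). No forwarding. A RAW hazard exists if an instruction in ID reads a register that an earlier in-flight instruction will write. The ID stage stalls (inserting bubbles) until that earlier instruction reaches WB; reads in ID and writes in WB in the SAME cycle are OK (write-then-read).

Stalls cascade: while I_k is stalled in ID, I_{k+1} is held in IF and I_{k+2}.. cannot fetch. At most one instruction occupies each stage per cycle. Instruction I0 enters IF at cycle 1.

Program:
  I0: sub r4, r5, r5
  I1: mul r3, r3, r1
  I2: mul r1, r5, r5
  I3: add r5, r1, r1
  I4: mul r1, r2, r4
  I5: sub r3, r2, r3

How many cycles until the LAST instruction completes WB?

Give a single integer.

Answer: 12

Derivation:
I0 sub r4 <- r5,r5: IF@1 ID@2 stall=0 (-) EX@3 MEM@4 WB@5
I1 mul r3 <- r3,r1: IF@2 ID@3 stall=0 (-) EX@4 MEM@5 WB@6
I2 mul r1 <- r5,r5: IF@3 ID@4 stall=0 (-) EX@5 MEM@6 WB@7
I3 add r5 <- r1,r1: IF@4 ID@5 stall=2 (RAW on I2.r1 (WB@7)) EX@8 MEM@9 WB@10
I4 mul r1 <- r2,r4: IF@5 ID@8 stall=0 (-) EX@9 MEM@10 WB@11
I5 sub r3 <- r2,r3: IF@8 ID@9 stall=0 (-) EX@10 MEM@11 WB@12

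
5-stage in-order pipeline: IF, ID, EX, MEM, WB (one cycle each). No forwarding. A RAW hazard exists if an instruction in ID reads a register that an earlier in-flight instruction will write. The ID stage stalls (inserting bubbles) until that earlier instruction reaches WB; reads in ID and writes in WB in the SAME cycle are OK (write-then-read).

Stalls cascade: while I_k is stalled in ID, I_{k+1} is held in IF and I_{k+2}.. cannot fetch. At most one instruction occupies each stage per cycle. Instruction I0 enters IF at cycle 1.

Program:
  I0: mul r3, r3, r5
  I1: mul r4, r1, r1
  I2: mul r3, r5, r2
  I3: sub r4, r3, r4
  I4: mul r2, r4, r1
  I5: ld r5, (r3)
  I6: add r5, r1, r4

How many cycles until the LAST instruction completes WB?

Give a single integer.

I0 mul r3 <- r3,r5: IF@1 ID@2 stall=0 (-) EX@3 MEM@4 WB@5
I1 mul r4 <- r1,r1: IF@2 ID@3 stall=0 (-) EX@4 MEM@5 WB@6
I2 mul r3 <- r5,r2: IF@3 ID@4 stall=0 (-) EX@5 MEM@6 WB@7
I3 sub r4 <- r3,r4: IF@4 ID@5 stall=2 (RAW on I2.r3 (WB@7)) EX@8 MEM@9 WB@10
I4 mul r2 <- r4,r1: IF@5 ID@8 stall=2 (RAW on I3.r4 (WB@10)) EX@11 MEM@12 WB@13
I5 ld r5 <- r3: IF@8 ID@11 stall=0 (-) EX@12 MEM@13 WB@14
I6 add r5 <- r1,r4: IF@11 ID@12 stall=0 (-) EX@13 MEM@14 WB@15

Answer: 15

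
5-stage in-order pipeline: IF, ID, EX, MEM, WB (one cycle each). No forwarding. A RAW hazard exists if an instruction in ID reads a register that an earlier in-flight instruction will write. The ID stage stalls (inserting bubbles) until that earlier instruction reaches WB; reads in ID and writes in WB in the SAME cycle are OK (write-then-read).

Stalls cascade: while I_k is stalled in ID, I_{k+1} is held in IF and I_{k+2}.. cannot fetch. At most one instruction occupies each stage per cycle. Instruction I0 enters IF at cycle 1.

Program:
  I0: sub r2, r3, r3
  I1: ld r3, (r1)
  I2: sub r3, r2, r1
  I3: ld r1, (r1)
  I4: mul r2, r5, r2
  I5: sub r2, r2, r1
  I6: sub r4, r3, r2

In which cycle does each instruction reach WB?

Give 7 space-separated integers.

Answer: 5 6 8 9 10 13 16

Derivation:
I0 sub r2 <- r3,r3: IF@1 ID@2 stall=0 (-) EX@3 MEM@4 WB@5
I1 ld r3 <- r1: IF@2 ID@3 stall=0 (-) EX@4 MEM@5 WB@6
I2 sub r3 <- r2,r1: IF@3 ID@4 stall=1 (RAW on I0.r2 (WB@5)) EX@6 MEM@7 WB@8
I3 ld r1 <- r1: IF@4 ID@6 stall=0 (-) EX@7 MEM@8 WB@9
I4 mul r2 <- r5,r2: IF@6 ID@7 stall=0 (-) EX@8 MEM@9 WB@10
I5 sub r2 <- r2,r1: IF@7 ID@8 stall=2 (RAW on I4.r2 (WB@10)) EX@11 MEM@12 WB@13
I6 sub r4 <- r3,r2: IF@8 ID@11 stall=2 (RAW on I5.r2 (WB@13)) EX@14 MEM@15 WB@16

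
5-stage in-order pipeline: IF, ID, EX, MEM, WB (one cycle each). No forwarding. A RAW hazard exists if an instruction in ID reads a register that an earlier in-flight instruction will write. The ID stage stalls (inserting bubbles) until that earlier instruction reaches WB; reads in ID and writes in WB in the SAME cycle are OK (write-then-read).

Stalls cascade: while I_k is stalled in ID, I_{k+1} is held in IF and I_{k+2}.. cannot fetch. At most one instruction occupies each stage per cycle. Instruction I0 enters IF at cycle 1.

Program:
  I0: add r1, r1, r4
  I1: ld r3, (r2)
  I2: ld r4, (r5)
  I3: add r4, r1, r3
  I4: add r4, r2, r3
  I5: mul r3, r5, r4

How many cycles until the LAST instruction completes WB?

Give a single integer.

I0 add r1 <- r1,r4: IF@1 ID@2 stall=0 (-) EX@3 MEM@4 WB@5
I1 ld r3 <- r2: IF@2 ID@3 stall=0 (-) EX@4 MEM@5 WB@6
I2 ld r4 <- r5: IF@3 ID@4 stall=0 (-) EX@5 MEM@6 WB@7
I3 add r4 <- r1,r3: IF@4 ID@5 stall=1 (RAW on I1.r3 (WB@6)) EX@7 MEM@8 WB@9
I4 add r4 <- r2,r3: IF@5 ID@7 stall=0 (-) EX@8 MEM@9 WB@10
I5 mul r3 <- r5,r4: IF@7 ID@8 stall=2 (RAW on I4.r4 (WB@10)) EX@11 MEM@12 WB@13

Answer: 13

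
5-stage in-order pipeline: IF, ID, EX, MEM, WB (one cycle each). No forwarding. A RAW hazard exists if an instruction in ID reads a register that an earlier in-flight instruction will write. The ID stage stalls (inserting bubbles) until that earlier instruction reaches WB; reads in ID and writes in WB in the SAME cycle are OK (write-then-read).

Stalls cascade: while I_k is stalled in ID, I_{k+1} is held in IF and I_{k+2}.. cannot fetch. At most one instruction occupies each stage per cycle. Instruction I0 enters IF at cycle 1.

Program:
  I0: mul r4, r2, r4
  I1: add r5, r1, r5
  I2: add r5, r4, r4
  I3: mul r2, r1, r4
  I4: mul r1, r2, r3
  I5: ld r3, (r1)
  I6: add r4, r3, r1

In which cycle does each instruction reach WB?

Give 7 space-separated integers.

Answer: 5 6 8 9 12 15 18

Derivation:
I0 mul r4 <- r2,r4: IF@1 ID@2 stall=0 (-) EX@3 MEM@4 WB@5
I1 add r5 <- r1,r5: IF@2 ID@3 stall=0 (-) EX@4 MEM@5 WB@6
I2 add r5 <- r4,r4: IF@3 ID@4 stall=1 (RAW on I0.r4 (WB@5)) EX@6 MEM@7 WB@8
I3 mul r2 <- r1,r4: IF@4 ID@6 stall=0 (-) EX@7 MEM@8 WB@9
I4 mul r1 <- r2,r3: IF@6 ID@7 stall=2 (RAW on I3.r2 (WB@9)) EX@10 MEM@11 WB@12
I5 ld r3 <- r1: IF@7 ID@10 stall=2 (RAW on I4.r1 (WB@12)) EX@13 MEM@14 WB@15
I6 add r4 <- r3,r1: IF@10 ID@13 stall=2 (RAW on I5.r3 (WB@15)) EX@16 MEM@17 WB@18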